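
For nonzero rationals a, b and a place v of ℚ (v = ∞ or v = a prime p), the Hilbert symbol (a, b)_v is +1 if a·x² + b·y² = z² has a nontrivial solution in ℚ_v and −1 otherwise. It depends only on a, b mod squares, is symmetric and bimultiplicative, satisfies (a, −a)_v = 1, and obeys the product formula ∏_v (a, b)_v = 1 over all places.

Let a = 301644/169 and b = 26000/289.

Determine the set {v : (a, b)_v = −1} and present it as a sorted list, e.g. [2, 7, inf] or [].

Mod squares: a ≡ 19, b ≡ 65. Check v ∈ {∞, 2, 3, 5, 7, 13, 17, 19}.
v=5: a=5^0·(≡1), b=5^3·(≡2) mod 5; (1|5)=+1, (2|5)=-1; (−1)^{0·3·2}·(+1)^3·(-1)^0 = +1.
v=3: a=3^4·(≡1), b=3^0·(≡2) mod 3; (1|3)=+1, (2|3)=-1; (−1)^{4·0·1}·(+1)^0·(-1)^4 = +1.
v=2: v_2(a)=2, v_2(b)=4; units ≡ 3, 1 (mod 8); ε·ε+αω+βω = 1·0+2·0+4·1 ≡ 0  ⇒  (a,b)_2 = +1.
v=17: a=17^0·(≡4), b=17^-2·(≡7) mod 17; (4|17)=+1, (7|17)=-1; (−1)^{0·-2·8}·(+1)^-2·(-1)^0 = +1.
v=7: a=7^2·(≡3), b=7^0·(≡1) mod 7; (3|7)=-1, (1|7)=+1; (−1)^{2·0·3}·(-1)^0·(+1)^2 = +1.
v=13: a=13^-2·(≡5), b=13^1·(≡8) mod 13; (5|13)=-1, (8|13)=-1; (−1)^{-2·1·6}·(-1)^1·(-1)^-2 = -1.
v=19: a=19^1·(≡4), b=19^0·(≡2) mod 19; (4|19)=+1, (2|19)=-1; (−1)^{1·0·9}·(+1)^0·(-1)^1 = -1.
v=∞: 19 > 0 and 65 > 0  ⇒  (a,b)_∞ = +1.
|Ram(19, 65)| = 2, even; anisotropic at {13, 19}.

[13, 19]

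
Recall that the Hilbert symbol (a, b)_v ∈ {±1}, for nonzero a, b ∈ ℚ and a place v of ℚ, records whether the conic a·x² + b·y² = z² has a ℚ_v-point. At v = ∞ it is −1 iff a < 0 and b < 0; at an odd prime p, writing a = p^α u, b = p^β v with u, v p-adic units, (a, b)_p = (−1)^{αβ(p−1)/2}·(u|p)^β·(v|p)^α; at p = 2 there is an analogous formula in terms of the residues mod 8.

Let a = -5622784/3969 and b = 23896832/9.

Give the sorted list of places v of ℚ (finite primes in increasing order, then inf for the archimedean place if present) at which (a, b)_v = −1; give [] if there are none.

[]

Mod squares: a ≡ -19, b ≡ 323. Check v ∈ {∞, 2, 3, 7, 17, 19}.
v=7: a=7^-2·(≡2), b=7^0·(≡4) mod 7; (2|7)=+1, (4|7)=+1; (−1)^{-2·0·3}·(+1)^0·(+1)^-2 = +1.
v=17: a=17^2·(≡16), b=17^3·(≡4) mod 17; (16|17)=+1, (4|17)=+1; (−1)^{2·3·8}·(+1)^3·(+1)^2 = +1.
v=∞: -19 < 0 and 323 > 0  ⇒  (a,b)_∞ = +1.
v=3: a=3^-4·(≡2), b=3^-2·(≡2) mod 3; (2|3)=-1, (2|3)=-1; (−1)^{-4·-2·1}·(-1)^-2·(-1)^-4 = +1.
v=2: v_2(a)=10, v_2(b)=8; units ≡ 5, 3 (mod 8); ε·ε+αω+βω = 0·1+10·1+8·1 ≡ 0  ⇒  (a,b)_2 = +1.
v=19: a=19^1·(≡15), b=19^1·(≡11) mod 19; (15|19)=-1, (11|19)=+1; (−1)^{1·1·9}·(-1)^1·(+1)^1 = +1.
Ram(a, b) = ∅: the form -19·x² + 323·y² − z² is isotropic over every ℚ_v, so by Hasse–Minkowski it is isotropic over ℚ.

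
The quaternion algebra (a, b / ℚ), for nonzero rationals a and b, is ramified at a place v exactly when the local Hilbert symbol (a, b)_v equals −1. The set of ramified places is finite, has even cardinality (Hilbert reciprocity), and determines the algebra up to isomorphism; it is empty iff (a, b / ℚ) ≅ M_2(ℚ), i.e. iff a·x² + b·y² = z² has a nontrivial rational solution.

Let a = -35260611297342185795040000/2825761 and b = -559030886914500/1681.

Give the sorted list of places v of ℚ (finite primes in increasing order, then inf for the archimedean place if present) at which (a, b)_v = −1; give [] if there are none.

Mod squares: a ≡ -51051, b ≡ -2145. Check v ∈ {∞, 2, 3, 5, 7, 11, 13, 17, 41}.
v=7: a=7^3·(≡1), b=7^2·(≡1) mod 7; (1|7)=+1, (1|7)=+1; (−1)^{3·2·3}·(+1)^2·(+1)^3 = +1.
v=41: a=41^-4·(≡29), b=41^-2·(≡22) mod 41; (29|41)=-1, (22|41)=-1; (−1)^{-4·-2·20}·(-1)^-2·(-1)^-4 = +1.
v=11: a=11^5·(≡9), b=11^3·(≡4) mod 11; (9|11)=+1, (4|11)=+1; (−1)^{5·3·5}·(+1)^3·(+1)^5 = -1.
v=17: a=17^3·(≡6), b=17^2·(≡11) mod 17; (6|17)=-1, (11|17)=-1; (−1)^{3·2·8}·(-1)^2·(-1)^3 = -1.
v=5: a=5^4·(≡1), b=5^3·(≡4) mod 5; (1|5)=+1, (4|5)=+1; (−1)^{4·3·2}·(+1)^3·(+1)^4 = +1.
v=3: a=3^7·(≡2), b=3^3·(≡2) mod 3; (2|3)=-1, (2|3)=-1; (−1)^{7·3·1}·(-1)^3·(-1)^7 = -1.
v=13: a=13^5·(≡3), b=13^3·(≡9) mod 13; (3|13)=+1, (9|13)=+1; (−1)^{5·3·6}·(+1)^3·(+1)^5 = +1.
v=∞: -51051 < 0 and -2145 < 0  ⇒  (a,b)_∞ = -1.
v=2: v_2(a)=8, v_2(b)=2; units ≡ 5, 7 (mod 8); ε·ε+αω+βω = 0·1+8·0+2·1 ≡ 0  ⇒  (a,b)_2 = +1.
|Ram(-51051, -2145)| = 4, even; anisotropic at {3, 11, 17, ∞}.

[3, 11, 17, inf]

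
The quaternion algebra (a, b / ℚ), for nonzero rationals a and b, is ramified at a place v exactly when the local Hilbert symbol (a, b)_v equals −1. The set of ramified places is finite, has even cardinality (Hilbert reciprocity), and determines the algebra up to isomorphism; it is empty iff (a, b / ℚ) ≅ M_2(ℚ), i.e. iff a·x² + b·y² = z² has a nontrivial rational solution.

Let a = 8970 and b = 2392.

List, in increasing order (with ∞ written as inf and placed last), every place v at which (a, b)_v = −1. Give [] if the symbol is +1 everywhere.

(a, b) ≡ (8970, 598) mod (ℚ^×)²; places V = {2, 3, 5, 13, 23, ∞}.
(a,b)_13: α=1, u≡1; β=1, v≡2 (mod 13); (1|13)=+1, (2|13)=-1; sign (−1)^0·+1^1·-1^1 = -1.
(a,b)_∞: sgn(8970)=+, sgn(598)=+, so +1.
(a,b)_3: α=1, u≡2; β=0, v≡1 (mod 3); (2|3)=-1, (1|3)=+1; sign (−1)^0·-1^0·+1^1 = +1.
(a,b)_2: α=1, β=3; u≡5, v≡3 (mod 8); ε(u)ε(v)=0·1, αω(v)=1·1, βω(u)=3·1; sum ≡ 0  ⇒  +1.
(a,b)_23: α=1, u≡22; β=1, v≡12 (mod 23); (22|23)=-1, (12|23)=+1; sign (−1)^1·-1^1·+1^1 = +1.
(a,b)_5: α=1, u≡4; β=0, v≡2 (mod 5); (4|5)=+1, (2|5)=-1; sign (−1)^0·+1^0·-1^1 = -1.
Ram(8970, 598) = {5, 13}; no ℚ_5-point on the conic.

[5, 13]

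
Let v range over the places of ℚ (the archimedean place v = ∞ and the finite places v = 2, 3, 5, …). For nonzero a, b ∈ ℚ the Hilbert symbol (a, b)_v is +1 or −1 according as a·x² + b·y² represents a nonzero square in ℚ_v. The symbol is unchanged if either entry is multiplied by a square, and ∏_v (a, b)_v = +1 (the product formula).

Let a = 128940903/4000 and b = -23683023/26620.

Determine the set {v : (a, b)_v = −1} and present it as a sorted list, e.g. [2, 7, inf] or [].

[2, 5, 11, 17]

Mod squares: a ≡ 6630, b ≡ -36465. Check v ∈ {∞, 2, 3, 5, 7, 11, 13, 17}.
v=17: a=17^1·(≡1), b=17^1·(≡10) mod 17; (1|17)=+1, (10|17)=-1; (−1)^{1·1·8}·(+1)^1·(-1)^1 = -1.
v=13: a=13^1·(≡10), b=13^1·(≡4) mod 13; (10|13)=+1, (4|13)=+1; (−1)^{1·1·6}·(+1)^1·(+1)^1 = +1.
v=7: a=7^4·(≡2), b=7^2·(≡5) mod 7; (2|7)=+1, (5|7)=-1; (−1)^{4·2·3}·(+1)^2·(-1)^4 = +1.
v=11: a=11^0·(≡2), b=11^-3·(≡6) mod 11; (2|11)=-1, (6|11)=-1; (−1)^{0·-3·5}·(-1)^-3·(-1)^0 = -1.
v=2: v_2(a)=-5, v_2(b)=-2; units ≡ 3, 7 (mod 8); ε·ε+αω+βω = 1·1+-5·0+-2·1 ≡ 1  ⇒  (a,b)_2 = -1.
v=5: a=5^-3·(≡4), b=5^-1·(≡3) mod 5; (4|5)=+1, (3|5)=-1; (−1)^{-3·-1·2}·(+1)^-1·(-1)^-3 = -1.
v=3: a=3^5·(≡2), b=3^7·(≡1) mod 3; (2|3)=-1, (1|3)=+1; (−1)^{5·7·1}·(-1)^7·(+1)^5 = +1.
v=∞: 6630 > 0 and -36465 < 0  ⇒  (a,b)_∞ = +1.
|Ram(6630, -36465)| = 4, even; anisotropic at {2, 5, 11, 17}.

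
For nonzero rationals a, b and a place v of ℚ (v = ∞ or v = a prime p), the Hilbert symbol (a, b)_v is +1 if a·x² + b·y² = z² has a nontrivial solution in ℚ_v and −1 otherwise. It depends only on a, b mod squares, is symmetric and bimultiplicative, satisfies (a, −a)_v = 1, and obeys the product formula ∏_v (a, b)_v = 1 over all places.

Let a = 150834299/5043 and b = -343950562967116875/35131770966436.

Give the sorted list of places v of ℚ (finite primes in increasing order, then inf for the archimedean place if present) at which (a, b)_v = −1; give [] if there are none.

[11, 19]

Mod squares: a ≡ 33, b ≡ -627. Check v ∈ {∞, 2, 3, 5, 7, 11, 19, 23, 41, 43}.
v=19: a=19^0·(≡15), b=19^1·(≡5) mod 19; (15|19)=-1, (5|19)=+1; (−1)^{0·1·9}·(-1)^1·(+1)^0 = -1.
v=∞: 33 > 0 and -627 < 0  ⇒  (a,b)_∞ = +1.
v=23: a=23^4·(≡17), b=23^6·(≡10) mod 23; (17|23)=-1, (10|23)=-1; (−1)^{4·6·11}·(-1)^6·(-1)^4 = +1.
v=41: a=41^-2·(≡32), b=41^-6·(≡28) mod 41; (32|41)=+1, (28|41)=-1; (−1)^{-2·-6·20}·(+1)^-6·(-1)^-2 = +1.
v=43: a=43^0·(≡5), b=43^-2·(≡12) mod 43; (5|43)=-1, (12|43)=-1; (−1)^{0·-2·21}·(-1)^-2·(-1)^0 = +1.
v=3: a=3^-1·(≡2), b=3^1·(≡1) mod 3; (2|3)=-1, (1|3)=+1; (−1)^{-1·1·1}·(-1)^1·(+1)^-1 = +1.
v=5: a=5^0·(≡3), b=5^4·(≡3) mod 5; (3|5)=-1, (3|5)=-1; (−1)^{0·4·2}·(-1)^4·(-1)^0 = +1.
v=2: v_2(a)=0, v_2(b)=-2; units ≡ 1, 5 (mod 8); ε·ε+αω+βω = 0·0+0·1+-2·0 ≡ 0  ⇒  (a,b)_2 = +1.
v=7: a=7^2·(≡5), b=7^2·(≡3) mod 7; (5|7)=-1, (3|7)=-1; (−1)^{2·2·3}·(-1)^2·(-1)^2 = +1.
v=11: a=11^1·(≡1), b=11^3·(≡9) mod 11; (1|11)=+1, (9|11)=+1; (−1)^{1·3·5}·(+1)^3·(+1)^1 = -1.
Ram(33, -627) = {11, 19}; no ℚ_11-point on the conic.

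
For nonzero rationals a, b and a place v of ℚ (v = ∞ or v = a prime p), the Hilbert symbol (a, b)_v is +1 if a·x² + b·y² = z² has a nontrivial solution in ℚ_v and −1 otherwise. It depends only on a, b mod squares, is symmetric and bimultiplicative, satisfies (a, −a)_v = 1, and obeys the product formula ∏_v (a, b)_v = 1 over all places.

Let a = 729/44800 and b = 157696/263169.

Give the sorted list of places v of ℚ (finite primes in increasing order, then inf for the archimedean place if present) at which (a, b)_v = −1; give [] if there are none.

Mod squares: a ≡ 7, b ≡ 154. Check v ∈ {∞, 2, 3, 5, 7, 11, 19}.
v=2: v_2(a)=-8, v_2(b)=11; units ≡ 7, 5 (mod 8); ε·ε+αω+βω = 1·0+-8·1+11·0 ≡ 0  ⇒  (a,b)_2 = +1.
v=19: a=19^0·(≡6), b=19^-2·(≡13) mod 19; (6|19)=+1, (13|19)=-1; (−1)^{0·-2·9}·(+1)^-2·(-1)^0 = +1.
v=∞: 7 > 0 and 154 > 0  ⇒  (a,b)_∞ = +1.
v=3: a=3^6·(≡1), b=3^-6·(≡1) mod 3; (1|3)=+1, (1|3)=+1; (−1)^{6·-6·1}·(+1)^-6·(+1)^6 = +1.
v=11: a=11^0·(≡10), b=11^1·(≡5) mod 11; (10|11)=-1, (5|11)=+1; (−1)^{0·1·5}·(-1)^1·(+1)^0 = -1.
v=5: a=5^-2·(≡2), b=5^0·(≡4) mod 5; (2|5)=-1, (4|5)=+1; (−1)^{-2·0·2}·(-1)^0·(+1)^-2 = +1.
v=7: a=7^-1·(≡4), b=7^1·(≡4) mod 7; (4|7)=+1, (4|7)=+1; (−1)^{-1·1·3}·(+1)^1·(+1)^-1 = -1.
|Ram(7, 154)| = 2, even; anisotropic at {7, 11}.

[7, 11]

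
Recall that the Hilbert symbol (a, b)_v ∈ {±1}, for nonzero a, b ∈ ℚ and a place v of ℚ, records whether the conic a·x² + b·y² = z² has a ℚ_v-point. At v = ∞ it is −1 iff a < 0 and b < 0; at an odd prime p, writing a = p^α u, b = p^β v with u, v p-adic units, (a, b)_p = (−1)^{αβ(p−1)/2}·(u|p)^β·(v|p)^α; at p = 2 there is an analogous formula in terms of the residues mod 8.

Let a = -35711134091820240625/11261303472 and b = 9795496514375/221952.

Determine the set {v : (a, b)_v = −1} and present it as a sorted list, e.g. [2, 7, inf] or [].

Mod squares: a ≡ -40755, b ≡ 429. Check v ∈ {∞, 2, 3, 5, 11, 13, 17, 19, 23, 29, 53}.
v=13: a=13^3·(≡2), b=13^1·(≡11) mod 13; (2|13)=-1, (11|13)=-1; (−1)^{3·1·6}·(-1)^1·(-1)^3 = +1.
v=17: a=17^-4·(≡6), b=17^-2·(≡1) mod 17; (6|17)=-1, (1|17)=+1; (−1)^{-4·-2·8}·(-1)^-2·(+1)^-4 = +1.
v=2: v_2(a)=-4, v_2(b)=-8; units ≡ 5, 5 (mod 8); ε·ε+αω+βω = 0·0+-4·1+-8·1 ≡ 0  ⇒  (a,b)_2 = +1.
v=29: a=29^0·(≡2), b=29^2·(≡1) mod 29; (2|29)=-1, (1|29)=+1; (−1)^{0·2·14}·(-1)^2·(+1)^0 = +1.
v=23: a=23^2·(≡3), b=23^0·(≡22) mod 23; (3|23)=+1, (22|23)=-1; (−1)^{2·0·11}·(+1)^0·(-1)^2 = +1.
v=5: a=5^5·(≡4), b=5^4·(≡4) mod 5; (4|5)=+1, (4|5)=+1; (−1)^{5·4·2}·(+1)^4·(+1)^5 = +1.
v=∞: -40755 < 0 and 429 > 0  ⇒  (a,b)_∞ = +1.
v=19: a=19^7·(≡13), b=19^4·(≡4) mod 19; (13|19)=-1, (4|19)=+1; (−1)^{7·4·9}·(-1)^4·(+1)^7 = +1.
v=3: a=3^-1·(≡2), b=3^-1·(≡2) mod 3; (2|3)=-1, (2|3)=-1; (−1)^{-1·-1·1}·(-1)^-1·(-1)^-1 = -1.
v=53: a=53^-2·(≡50), b=53^0·(≡20) mod 53; (50|53)=-1, (20|53)=-1; (−1)^{-2·0·26}·(-1)^0·(-1)^-2 = +1.
v=11: a=11^1·(≡6), b=11^1·(≡6) mod 11; (6|11)=-1, (6|11)=-1; (−1)^{1·1·5}·(-1)^1·(-1)^1 = -1.
Ram(-40755, 429) = {3, 11}; no ℚ_3-point on the conic.

[3, 11]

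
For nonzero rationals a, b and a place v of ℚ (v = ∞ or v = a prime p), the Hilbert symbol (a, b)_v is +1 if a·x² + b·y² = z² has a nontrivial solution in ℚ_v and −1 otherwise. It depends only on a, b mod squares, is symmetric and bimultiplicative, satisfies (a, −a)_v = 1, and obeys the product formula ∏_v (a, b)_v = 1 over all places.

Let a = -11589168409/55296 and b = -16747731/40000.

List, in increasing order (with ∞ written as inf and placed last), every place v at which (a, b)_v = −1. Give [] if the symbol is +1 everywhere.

[2, 3, 13, inf]

Mod squares: a ≡ -6, b ≡ -91. Check v ∈ {∞, 2, 3, 5, 7, 11, 13}.
v=∞: -6 < 0 and -91 < 0  ⇒  (a,b)_∞ = -1.
v=13: a=13^6·(≡8), b=13^3·(≡5) mod 13; (8|13)=-1, (5|13)=-1; (−1)^{6·3·6}·(-1)^3·(-1)^6 = -1.
v=11: a=11^0·(≡5), b=11^2·(≡6) mod 11; (5|11)=+1, (6|11)=-1; (−1)^{0·2·5}·(+1)^2·(-1)^0 = +1.
v=3: a=3^-3·(≡1), b=3^2·(≡2) mod 3; (1|3)=+1, (2|3)=-1; (−1)^{-3·2·1}·(+1)^2·(-1)^-3 = -1.
v=7: a=7^4·(≡2), b=7^1·(≡2) mod 7; (2|7)=+1, (2|7)=+1; (−1)^{4·1·3}·(+1)^1·(+1)^4 = +1.
v=2: v_2(a)=-11, v_2(b)=-6; units ≡ 5, 5 (mod 8); ε·ε+αω+βω = 0·0+-11·1+-6·1 ≡ 1  ⇒  (a,b)_2 = -1.
v=5: a=5^0·(≡1), b=5^-4·(≡1) mod 5; (1|5)=+1, (1|5)=+1; (−1)^{0·-4·2}·(+1)^-4·(+1)^0 = +1.
(-6, -91 / ℚ) ramifies at {2, 3, 13, ∞}: a division algebra.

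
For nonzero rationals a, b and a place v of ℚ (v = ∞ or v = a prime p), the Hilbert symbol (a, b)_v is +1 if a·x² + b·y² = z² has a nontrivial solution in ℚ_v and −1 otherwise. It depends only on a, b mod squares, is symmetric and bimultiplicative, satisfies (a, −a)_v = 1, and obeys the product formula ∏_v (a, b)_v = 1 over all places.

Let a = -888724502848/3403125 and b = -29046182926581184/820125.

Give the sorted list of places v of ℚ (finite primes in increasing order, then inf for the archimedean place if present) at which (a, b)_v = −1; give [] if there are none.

[5, inf]

Mod squares: a ≡ -65, b ≡ -43355. Check v ∈ {∞, 2, 3, 5, 7, 11, 13, 23, 29}.
v=11: a=11^-2·(≡3), b=11^0·(≡6) mod 11; (3|11)=+1, (6|11)=-1; (−1)^{-2·0·5}·(+1)^0·(-1)^-2 = +1.
v=2: v_2(a)=6, v_2(b)=6; units ≡ 7, 5 (mod 8); ε·ε+αω+βω = 1·0+6·1+6·0 ≡ 0  ⇒  (a,b)_2 = +1.
v=7: a=7^4·(≡5), b=7^6·(≡3) mod 7; (5|7)=-1, (3|7)=-1; (−1)^{4·6·3}·(-1)^6·(-1)^4 = +1.
v=5: a=5^-5·(≡3), b=5^-3·(≡1) mod 5; (3|5)=-1, (1|5)=+1; (−1)^{-5·-3·2}·(-1)^-3·(+1)^-5 = -1.
v=29: a=29^2·(≡7), b=29^3·(≡24) mod 29; (7|29)=+1, (24|29)=+1; (−1)^{2·3·14}·(+1)^3·(+1)^2 = +1.
v=13: a=13^1·(≡6), b=13^1·(≡2) mod 13; (6|13)=-1, (2|13)=-1; (−1)^{1·1·6}·(-1)^1·(-1)^1 = +1.
v=∞: -65 < 0 and -43355 < 0  ⇒  (a,b)_∞ = -1.
v=3: a=3^-2·(≡1), b=3^-8·(≡1) mod 3; (1|3)=+1, (1|3)=+1; (−1)^{-2·-8·1}·(+1)^-8·(+1)^-2 = +1.
v=23: a=23^2·(≡8), b=23^3·(≡16) mod 23; (8|23)=+1, (16|23)=+1; (−1)^{2·3·11}·(+1)^3·(+1)^2 = +1.
|Ram(-65, -43355)| = 2, even; anisotropic at {5, ∞}.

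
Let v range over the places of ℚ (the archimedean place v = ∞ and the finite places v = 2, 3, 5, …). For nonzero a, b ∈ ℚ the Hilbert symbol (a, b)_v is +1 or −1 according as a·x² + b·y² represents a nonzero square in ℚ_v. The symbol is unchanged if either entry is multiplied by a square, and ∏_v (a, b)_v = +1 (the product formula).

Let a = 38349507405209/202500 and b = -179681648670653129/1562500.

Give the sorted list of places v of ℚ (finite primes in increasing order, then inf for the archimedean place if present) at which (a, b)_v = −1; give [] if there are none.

Mod squares: a ≡ 3689, b ≡ -12133121. Check v ∈ {∞, 2, 3, 5, 7, 11, 13, 17, 23, 31, 37}.
v=23: a=23^2·(≡6), b=23^3·(≡9) mod 23; (6|23)=+1, (9|23)=+1; (−1)^{2·3·11}·(+1)^3·(+1)^2 = +1.
v=11: a=11^2·(≡9), b=11^3·(≡1) mod 11; (9|11)=+1, (1|11)=+1; (−1)^{2·3·5}·(+1)^3·(+1)^2 = +1.
v=3: a=3^-4·(≡2), b=3^0·(≡1) mod 3; (2|3)=-1, (1|3)=+1; (−1)^{-4·0·1}·(-1)^0·(+1)^-4 = +1.
v=31: a=31^3·(≡6), b=31^1·(≡30) mod 31; (6|31)=-1, (30|31)=-1; (−1)^{3·1·15}·(-1)^1·(-1)^3 = -1.
v=7: a=7^1·(≡1), b=7^1·(≡4) mod 7; (1|7)=+1, (4|7)=+1; (−1)^{1·1·3}·(+1)^1·(+1)^1 = -1.
v=5: a=5^-4·(≡1), b=5^-8·(≡4) mod 5; (1|5)=+1, (4|5)=+1; (−1)^{-4·-8·2}·(+1)^-8·(+1)^-4 = +1.
v=37: a=37^0·(≡9), b=37^2·(≡26) mod 37; (9|37)=+1, (26|37)=+1; (−1)^{0·2·18}·(+1)^2·(+1)^0 = +1.
v=2: v_2(a)=-2, v_2(b)=-2; units ≡ 1, 7 (mod 8); ε·ε+αω+βω = 0·1+-2·0+-2·0 ≡ 0  ⇒  (a,b)_2 = +1.
v=17: a=17^1·(≡15), b=17^1·(≡16) mod 17; (15|17)=+1, (16|17)=+1; (−1)^{1·1·8}·(+1)^1·(+1)^1 = +1.
v=∞: 3689 > 0 and -12133121 < 0  ⇒  (a,b)_∞ = +1.
v=13: a=13^2·(≡9), b=13^3·(≡11) mod 13; (9|13)=+1, (11|13)=-1; (−1)^{2·3·6}·(+1)^3·(-1)^2 = +1.
Ram(3689, -12133121) = {7, 31}; no ℚ_7-point on the conic.

[7, 31]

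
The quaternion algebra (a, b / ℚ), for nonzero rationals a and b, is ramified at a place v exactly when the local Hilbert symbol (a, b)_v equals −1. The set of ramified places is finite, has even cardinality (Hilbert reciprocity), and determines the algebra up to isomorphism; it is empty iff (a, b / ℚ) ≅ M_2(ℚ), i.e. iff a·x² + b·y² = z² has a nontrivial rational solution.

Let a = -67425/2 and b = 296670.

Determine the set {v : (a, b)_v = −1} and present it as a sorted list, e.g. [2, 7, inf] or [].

(a, b) ≡ (-5394, 296670) mod (ℚ^×)²; places V = {2, 3, 5, 11, 29, 31, ∞}.
(a,b)_5: α=2, u≡4; β=1, v≡4 (mod 5); (4|5)=+1, (4|5)=+1; sign (−1)^0·+1^1·+1^2 = +1.
(a,b)_3: α=1, u≡2; β=1, v≡1 (mod 3); (2|3)=-1, (1|3)=+1; sign (−1)^1·-1^1·+1^1 = +1.
(a,b)_31: α=1, u≡13; β=1, v≡22 (mod 31); (13|31)=-1, (22|31)=-1; sign (−1)^1·-1^1·-1^1 = -1.
(a,b)_29: α=1, u≡12; β=1, v≡22 (mod 29); (12|29)=-1, (22|29)=+1; sign (−1)^0·-1^1·+1^1 = -1.
(a,b)_∞: sgn(-5394)=−, sgn(296670)=+, so +1.
(a,b)_2: α=-1, β=1; u≡7, v≡7 (mod 8); ε(u)ε(v)=1·1, αω(v)=-1·0, βω(u)=1·0; sum ≡ 1  ⇒  -1.
(a,b)_11: α=0, u≡8; β=1, v≡9 (mod 11); (8|11)=-1, (9|11)=+1; sign (−1)^0·-1^1·+1^0 = -1.
Ram(-5394, 296670) = {2, 11, 29, 31}; no ℚ_2-point on the conic.

[2, 11, 29, 31]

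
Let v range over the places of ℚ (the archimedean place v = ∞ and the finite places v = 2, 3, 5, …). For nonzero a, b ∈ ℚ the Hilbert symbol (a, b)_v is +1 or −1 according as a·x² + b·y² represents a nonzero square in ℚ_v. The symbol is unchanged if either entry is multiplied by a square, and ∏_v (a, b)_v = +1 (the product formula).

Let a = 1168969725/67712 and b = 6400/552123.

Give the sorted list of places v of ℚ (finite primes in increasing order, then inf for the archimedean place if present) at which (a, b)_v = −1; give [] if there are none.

[2, 3, 7, 17]

(a, b) ≡ (2618, 3) mod (ℚ^×)²; places V = {2, 3, 5, 7, 11, 13, 17, 23, ∞}.
(a,b)_2: α=-7, β=8; u≡5, v≡3 (mod 8); ε(u)ε(v)=0·1, αω(v)=-7·1, βω(u)=8·1; sum ≡ 1  ⇒  -1.
(a,b)_13: α=0, u≡5; β=-2, v≡1 (mod 13); (5|13)=-1, (1|13)=+1; sign (−1)^0·-1^-2·+1^0 = +1.
(a,b)_∞: sgn(2618)=+, sgn(3)=+, so +1.
(a,b)_11: α=1, u≡6; β=-2, v≡1 (mod 11); (6|11)=-1, (1|11)=+1; sign (−1)^0·-1^-2·+1^1 = +1.
(a,b)_17: α=1, u≡16; β=0, v≡3 (mod 17); (16|17)=+1, (3|17)=-1; sign (−1)^0·+1^0·-1^1 = -1.
(a,b)_7: α=3, u≡6; β=0, v≡6 (mod 7); (6|7)=-1, (6|7)=-1; sign (−1)^0·-1^0·-1^3 = -1.
(a,b)_3: α=6, u≡2; β=-3, v≡1 (mod 3); (2|3)=-1, (1|3)=+1; sign (−1)^0·-1^-3·+1^6 = -1.
(a,b)_5: α=2, u≡2; β=2, v≡2 (mod 5); (2|5)=-1, (2|5)=-1; sign (−1)^0·-1^2·-1^2 = +1.
(a,b)_23: α=-2, u≡10; β=0, v≡18 (mod 23); (10|23)=-1, (18|23)=+1; sign (−1)^0·-1^0·+1^-2 = +1.
Ram(2618, 3) = {2, 3, 7, 17}; no ℚ_2-point on the conic.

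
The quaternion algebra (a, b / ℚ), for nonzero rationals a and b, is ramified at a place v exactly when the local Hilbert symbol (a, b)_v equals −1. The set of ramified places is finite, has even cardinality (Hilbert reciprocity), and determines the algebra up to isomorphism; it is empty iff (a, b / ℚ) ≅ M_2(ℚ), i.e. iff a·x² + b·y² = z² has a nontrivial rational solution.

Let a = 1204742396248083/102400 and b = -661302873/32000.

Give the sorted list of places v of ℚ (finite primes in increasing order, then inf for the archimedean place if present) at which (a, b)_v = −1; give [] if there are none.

[2, 3, 5, 17]

(a, b) ≡ (3, -85) mod (ℚ^×)²; places V = {2, 3, 5, 7, 11, 17, ∞}.
(a,b)_3: α=15, u≡1; β=8, v≡2 (mod 3); (1|3)=+1, (2|3)=-1; sign (−1)^0·+1^8·-1^15 = -1.
(a,b)_11: α=2, u≡9; β=2, v≡4 (mod 11); (9|11)=+1, (4|11)=+1; sign (−1)^0·+1^2·+1^2 = +1.
(a,b)_∞: sgn(3)=+, sgn(-85)=−, so +1.
(a,b)_7: α=4, u≡6; β=2, v≡3 (mod 7); (6|7)=-1, (3|7)=-1; sign (−1)^0·-1^2·-1^4 = +1.
(a,b)_17: α=2, u≡11; β=1, v≡5 (mod 17); (11|17)=-1, (5|17)=-1; sign (−1)^0·-1^1·-1^2 = -1.
(a,b)_2: α=-12, β=-8; u≡3, v≡3 (mod 8); ε(u)ε(v)=1·1, αω(v)=-12·1, βω(u)=-8·1; sum ≡ 1  ⇒  -1.
(a,b)_5: α=-2, u≡3; β=-3, v≡2 (mod 5); (3|5)=-1, (2|5)=-1; sign (−1)^0·-1^-3·-1^-2 = -1.
Ram(3, -85) = {2, 3, 5, 17}; no ℚ_2-point on the conic.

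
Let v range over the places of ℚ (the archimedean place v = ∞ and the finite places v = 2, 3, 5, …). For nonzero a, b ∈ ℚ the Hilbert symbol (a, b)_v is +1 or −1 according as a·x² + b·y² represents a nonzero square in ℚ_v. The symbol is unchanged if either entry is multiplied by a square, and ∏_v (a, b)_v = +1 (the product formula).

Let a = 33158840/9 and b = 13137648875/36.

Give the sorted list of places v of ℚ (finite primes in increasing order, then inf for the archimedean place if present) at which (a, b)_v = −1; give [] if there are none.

(a, b) ≡ (68510, 993395) mod (ℚ^×)²; places V = {2, 3, 5, 11, 13, 17, 23, 29, 31, ∞}.
(a,b)_23: α=0, u≡12; β=2, v≡18 (mod 23); (12|23)=+1, (18|23)=+1; sign (−1)^0·+1^2·+1^0 = +1.
(a,b)_17: α=1, u≡16; β=1, v≡14 (mod 17); (16|17)=+1, (14|17)=-1; sign (−1)^0·+1^1·-1^1 = -1.
(a,b)_13: α=1, u≡6; β=1, v≡3 (mod 13); (6|13)=-1, (3|13)=+1; sign (−1)^0·-1^1·+1^1 = -1.
(a,b)_29: α=0, u≡17; β=1, v≡5 (mod 29); (17|29)=-1, (5|29)=+1; sign (−1)^0·-1^1·+1^0 = -1.
(a,b)_∞: sgn(68510)=+, sgn(993395)=+, so +1.
(a,b)_3: α=-2, u≡2; β=-2, v≡2 (mod 3); (2|3)=-1, (2|3)=-1; sign (−1)^0·-1^-2·-1^-2 = +1.
(a,b)_2: α=3, β=-2; u≡7, v≡3 (mod 8); ε(u)ε(v)=1·1, αω(v)=3·1, βω(u)=-2·0; sum ≡ 0  ⇒  +1.
(a,b)_11: α=2, u≡7; β=0, v≡7 (mod 11); (7|11)=-1, (7|11)=-1; sign (−1)^0·-1^0·-1^2 = +1.
(a,b)_5: α=1, u≡2; β=3, v≡1 (mod 5); (2|5)=-1, (1|5)=+1; sign (−1)^0·-1^3·+1^1 = -1.
(a,b)_31: α=1, u≡19; β=1, v≡3 (mod 31); (19|31)=+1, (3|31)=-1; sign (−1)^1·+1^1·-1^1 = +1.
Ram(68510, 993395) = {5, 13, 17, 29}; no ℚ_5-point on the conic.

[5, 13, 17, 29]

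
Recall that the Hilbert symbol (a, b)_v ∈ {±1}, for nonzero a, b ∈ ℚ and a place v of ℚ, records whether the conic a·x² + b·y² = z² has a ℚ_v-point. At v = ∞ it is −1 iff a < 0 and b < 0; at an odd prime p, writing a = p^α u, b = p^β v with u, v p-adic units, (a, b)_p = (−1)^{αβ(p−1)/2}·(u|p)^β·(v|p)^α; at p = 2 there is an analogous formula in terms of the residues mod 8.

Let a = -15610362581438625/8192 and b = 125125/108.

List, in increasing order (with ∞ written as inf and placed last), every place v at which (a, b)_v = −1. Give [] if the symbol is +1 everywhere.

[2, 3]

Mod squares: a ≡ -4290, b ≡ 15015. Check v ∈ {∞, 2, 3, 5, 7, 11, 13}.
v=5: a=5^3·(≡3), b=5^3·(≡2) mod 5; (3|5)=-1, (2|5)=-1; (−1)^{3·3·2}·(-1)^3·(-1)^3 = +1.
v=7: a=7^6·(≡4), b=7^1·(≡6) mod 7; (4|7)=+1, (6|7)=-1; (−1)^{6·1·3}·(+1)^1·(-1)^6 = +1.
v=3: a=3^1·(≡1), b=3^-3·(≡1) mod 3; (1|3)=+1, (1|3)=+1; (−1)^{1·-3·1}·(+1)^-3·(+1)^1 = -1.
v=11: a=11^5·(≡7), b=11^1·(≡5) mod 11; (7|11)=-1, (5|11)=+1; (−1)^{5·1·5}·(-1)^1·(+1)^5 = +1.
v=2: v_2(a)=-13, v_2(b)=-2; units ≡ 7, 7 (mod 8); ε·ε+αω+βω = 1·1+-13·0+-2·0 ≡ 1  ⇒  (a,b)_2 = -1.
v=13: a=13^3·(≡6), b=13^1·(≡11) mod 13; (6|13)=-1, (11|13)=-1; (−1)^{3·1·6}·(-1)^1·(-1)^3 = +1.
v=∞: -4290 < 0 and 15015 > 0  ⇒  (a,b)_∞ = +1.
|Ram(-4290, 15015)| = 2, even; anisotropic at {2, 3}.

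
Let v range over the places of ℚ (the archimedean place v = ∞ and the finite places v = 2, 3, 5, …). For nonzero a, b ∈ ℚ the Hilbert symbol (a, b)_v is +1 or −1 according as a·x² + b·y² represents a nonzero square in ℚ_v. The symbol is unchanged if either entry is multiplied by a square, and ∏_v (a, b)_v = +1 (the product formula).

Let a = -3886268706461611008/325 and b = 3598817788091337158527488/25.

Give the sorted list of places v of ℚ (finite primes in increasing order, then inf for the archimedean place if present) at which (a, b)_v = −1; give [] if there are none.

(a, b) ≡ (-12441, 189658) mod (ℚ^×)²; places V = {2, 3, 5, 7, 11, 13, 19, 23, 29, 31, ∞}.
(a,b)_31: α=2, u≡11; β=3, v≡3 (mod 31); (11|31)=-1, (3|31)=-1; sign (−1)^0·-1^3·-1^2 = -1.
(a,b)_19: α=2, u≡1; β=3, v≡11 (mod 19); (1|19)=+1, (11|19)=+1; sign (−1)^0·+1^3·+1^2 = +1.
(a,b)_29: α=1, u≡22; β=2, v≡17 (mod 29); (22|29)=+1, (17|29)=-1; sign (−1)^0·+1^2·-1^1 = -1.
(a,b)_7: α=4, u≡6; β=3, v≡2 (mod 7); (6|7)=-1, (2|7)=+1; sign (−1)^0·-1^3·+1^4 = -1.
(a,b)_13: α=-1, u≡6; β=0, v≡4 (mod 13); (6|13)=-1, (4|13)=+1; sign (−1)^0·-1^0·+1^-1 = +1.
(a,b)_3: α=3, u≡2; β=4, v≡1 (mod 3); (2|3)=-1, (1|3)=+1; sign (−1)^0·-1^4·+1^3 = +1.
(a,b)_2: α=10, β=9; u≡7, v≡5 (mod 8); ε(u)ε(v)=1·0, αω(v)=10·1, βω(u)=9·0; sum ≡ 0  ⇒  +1.
(a,b)_23: α=2, u≡9; β=3, v≡18 (mod 23); (9|23)=+1, (18|23)=+1; sign (−1)^0·+1^3·+1^2 = +1.
(a,b)_11: α=1, u≡8; β=2, v≡10 (mod 11); (8|11)=-1, (10|11)=-1; sign (−1)^0·-1^2·-1^1 = -1.
(a,b)_∞: sgn(-12441)=−, sgn(189658)=+, so +1.
(a,b)_5: α=-2, u≡4; β=-2, v≡3 (mod 5); (4|5)=+1, (3|5)=-1; sign (−1)^0·+1^-2·-1^-2 = +1.
Ram(-12441, 189658) = {7, 11, 29, 31}; no ℚ_7-point on the conic.

[7, 11, 29, 31]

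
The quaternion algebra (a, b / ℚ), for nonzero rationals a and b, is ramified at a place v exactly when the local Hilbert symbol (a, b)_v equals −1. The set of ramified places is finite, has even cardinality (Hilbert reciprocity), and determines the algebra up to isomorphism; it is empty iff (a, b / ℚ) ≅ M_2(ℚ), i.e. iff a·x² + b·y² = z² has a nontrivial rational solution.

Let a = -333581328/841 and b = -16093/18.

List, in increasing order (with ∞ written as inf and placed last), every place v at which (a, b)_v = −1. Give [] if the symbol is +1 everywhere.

Mod squares: a ≡ -713, b ≡ -266. Check v ∈ {∞, 2, 3, 7, 11, 19, 23, 29, 31}.
v=31: a=31^1·(≡8), b=31^0·(≡17) mod 31; (8|31)=+1, (17|31)=-1; (−1)^{1·0·15}·(+1)^0·(-1)^1 = -1.
v=2: v_2(a)=4, v_2(b)=-1; units ≡ 7, 3 (mod 8); ε·ε+αω+βω = 1·1+4·1+-1·0 ≡ 1  ⇒  (a,b)_2 = -1.
v=∞: -713 < 0 and -266 < 0  ⇒  (a,b)_∞ = -1.
v=23: a=23^1·(≡15), b=23^0·(≡17) mod 23; (15|23)=-1, (17|23)=-1; (−1)^{1·0·11}·(-1)^0·(-1)^1 = -1.
v=29: a=29^-2·(≡17), b=29^0·(≡13) mod 29; (17|29)=-1, (13|29)=+1; (−1)^{-2·0·14}·(-1)^0·(+1)^-2 = +1.
v=11: a=11^0·(≡6), b=11^2·(≡3) mod 11; (6|11)=-1, (3|11)=+1; (−1)^{0·2·5}·(-1)^2·(+1)^0 = +1.
v=7: a=7^0·(≡4), b=7^1·(≡1) mod 7; (4|7)=+1, (1|7)=+1; (−1)^{0·1·3}·(+1)^1·(+1)^0 = +1.
v=3: a=3^4·(≡1), b=3^-2·(≡1) mod 3; (1|3)=+1, (1|3)=+1; (−1)^{4·-2·1}·(+1)^-2·(+1)^4 = +1.
v=19: a=19^2·(≡11), b=19^1·(≡11) mod 19; (11|19)=+1, (11|19)=+1; (−1)^{2·1·9}·(+1)^1·(+1)^2 = +1.
Ram(-713, -266) = {2, 23, 31, ∞}; no ℚ_2-point on the conic.

[2, 23, 31, inf]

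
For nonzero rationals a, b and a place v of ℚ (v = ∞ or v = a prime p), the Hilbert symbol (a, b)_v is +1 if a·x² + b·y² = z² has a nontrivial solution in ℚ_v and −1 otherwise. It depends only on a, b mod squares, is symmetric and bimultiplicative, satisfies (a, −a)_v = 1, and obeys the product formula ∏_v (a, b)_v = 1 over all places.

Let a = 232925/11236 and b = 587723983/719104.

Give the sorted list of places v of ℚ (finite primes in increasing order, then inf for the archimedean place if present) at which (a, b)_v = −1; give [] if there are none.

(a, b) ≡ (77, 7) mod (ℚ^×)²; places V = {2, 5, 7, 11, 17, 53, ∞}.
(a,b)_53: α=-2, u≡24; β=-2, v≡25 (mod 53); (24|53)=+1, (25|53)=+1; sign (−1)^0·+1^-2·+1^-2 = +1.
(a,b)_17: α=0, u≡9; β=2, v≡14 (mod 17); (9|17)=+1, (14|17)=-1; sign (−1)^0·+1^2·-1^0 = +1.
(a,b)_11: α=3, u≡2; β=2, v≡8 (mod 11); (2|11)=-1, (8|11)=-1; sign (−1)^0·-1^2·-1^3 = -1.
(a,b)_∞: sgn(77)=+, sgn(7)=+, so +1.
(a,b)_2: α=-2, β=-8; u≡5, v≡7 (mod 8); ε(u)ε(v)=0·1, αω(v)=-2·0, βω(u)=-8·1; sum ≡ 0  ⇒  +1.
(a,b)_7: α=1, u≡4; β=5, v≡4 (mod 7); (4|7)=+1, (4|7)=+1; sign (−1)^1·+1^5·+1^1 = -1.
(a,b)_5: α=2, u≡2; β=0, v≡2 (mod 5); (2|5)=-1, (2|5)=-1; sign (−1)^0·-1^0·-1^2 = +1.
Ram(77, 7) = {7, 11}; no ℚ_7-point on the conic.

[7, 11]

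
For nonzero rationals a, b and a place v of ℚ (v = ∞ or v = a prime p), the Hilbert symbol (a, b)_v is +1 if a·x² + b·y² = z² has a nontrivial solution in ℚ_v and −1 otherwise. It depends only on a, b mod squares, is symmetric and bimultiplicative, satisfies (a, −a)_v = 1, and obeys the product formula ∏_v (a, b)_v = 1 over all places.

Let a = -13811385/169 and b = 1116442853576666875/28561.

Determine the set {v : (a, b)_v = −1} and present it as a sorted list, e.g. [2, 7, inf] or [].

(a, b) ≡ (-281865, 43) mod (ℚ^×)²; places V = {2, 3, 5, 7, 13, 19, 23, 43, ∞}.
(a,b)_23: α=1, u≡13; β=2, v≡7 (mod 23); (13|23)=+1, (7|23)=-1; sign (−1)^0·+1^2·-1^1 = -1.
(a,b)_19: α=1, u≡16; β=2, v≡7 (mod 19); (16|19)=+1, (7|19)=+1; sign (−1)^0·+1^2·+1^1 = +1.
(a,b)_7: α=2, u≡4; β=6, v≡4 (mod 7); (4|7)=+1, (4|7)=+1; sign (−1)^0·+1^6·+1^2 = +1.
(a,b)_2: α=0, β=0; u≡7, v≡3 (mod 8); ε(u)ε(v)=1·1, αω(v)=0·1, βω(u)=0·0; sum ≡ 1  ⇒  -1.
(a,b)_3: α=1, u≡2; β=0, v≡1 (mod 3); (2|3)=-1, (1|3)=+1; sign (−1)^0·-1^0·+1^1 = +1.
(a,b)_43: α=1, u≡38; β=3, v≡1 (mod 43); (38|43)=+1, (1|43)=+1; sign (−1)^1·+1^3·+1^1 = -1.
(a,b)_13: α=-2, u≡10; β=-4, v≡12 (mod 13); (10|13)=+1, (12|13)=+1; sign (−1)^0·+1^-4·+1^-2 = +1.
(a,b)_5: α=1, u≡2; β=4, v≡2 (mod 5); (2|5)=-1, (2|5)=-1; sign (−1)^0·-1^4·-1^1 = -1.
(a,b)_∞: sgn(-281865)=−, sgn(43)=+, so +1.
(-281865, 43 / ℚ) ramifies at {2, 5, 23, 43}: a division algebra.

[2, 5, 23, 43]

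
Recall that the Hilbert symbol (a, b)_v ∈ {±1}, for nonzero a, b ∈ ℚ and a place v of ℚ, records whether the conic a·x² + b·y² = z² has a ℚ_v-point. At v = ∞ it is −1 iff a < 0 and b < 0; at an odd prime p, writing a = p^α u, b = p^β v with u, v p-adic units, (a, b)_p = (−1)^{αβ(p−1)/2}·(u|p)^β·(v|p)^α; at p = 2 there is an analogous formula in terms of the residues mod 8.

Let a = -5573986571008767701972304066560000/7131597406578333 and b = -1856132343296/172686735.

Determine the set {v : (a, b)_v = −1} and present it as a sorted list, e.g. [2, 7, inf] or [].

Mod squares: a ≡ -143, b ≡ -5610. Check v ∈ {∞, 2, 3, 5, 7, 11, 13, 17, 29, 37, 47, 59}.
v=37: a=37^4·(≡24), b=37^2·(≡14) mod 37; (24|37)=-1, (14|37)=-1; (−1)^{4·2·18}·(-1)^2·(-1)^4 = +1.
v=47: a=47^2·(≡10), b=47^0·(≡13) mod 47; (10|47)=-1, (13|47)=-1; (−1)^{2·0·23}·(-1)^0·(-1)^2 = +1.
v=5: a=5^4·(≡3), b=5^-1·(≡2) mod 5; (3|5)=-1, (2|5)=-1; (−1)^{4·-1·2}·(-1)^-1·(-1)^4 = -1.
v=2: v_2(a)=14, v_2(b)=9; units ≡ 1, 3 (mod 8); ε·ε+αω+βω = 0·1+14·1+9·0 ≡ 0  ⇒  (a,b)_2 = +1.
v=∞: -143 < 0 and -5610 < 0  ⇒  (a,b)_∞ = -1.
v=17: a=17^10·(≡12), b=17^3·(≡14) mod 17; (12|17)=-1, (14|17)=-1; (−1)^{10·3·8}·(-1)^3·(-1)^10 = -1.
v=13: a=13^-5·(≡11), b=13^-2·(≡8) mod 13; (11|13)=-1, (8|13)=-1; (−1)^{-5·-2·6}·(-1)^-2·(-1)^-5 = -1.
v=11: a=11^3·(≡9), b=11^1·(≡6) mod 11; (9|11)=+1, (6|11)=-1; (−1)^{3·1·5}·(+1)^1·(-1)^3 = +1.
v=29: a=29^-2·(≡17), b=29^-2·(≡4) mod 29; (17|29)=-1, (4|29)=+1; (−1)^{-2·-2·14}·(-1)^-2·(+1)^-2 = +1.
v=7: a=7^2·(≡1), b=7^2·(≡4) mod 7; (1|7)=+1, (4|7)=+1; (−1)^{2·2·3}·(+1)^2·(+1)^2 = +1.
v=3: a=3^-8·(≡1), b=3^-5·(≡2) mod 3; (1|3)=+1, (2|3)=-1; (−1)^{-8·-5·1}·(+1)^-5·(-1)^-8 = +1.
v=59: a=59^-2·(≡52), b=59^0·(≡18) mod 59; (52|59)=-1, (18|59)=-1; (−1)^{-2·0·29}·(-1)^0·(-1)^-2 = +1.
Ram(-143, -5610) = {5, 13, 17, ∞}; no ℚ_5-point on the conic.

[5, 13, 17, inf]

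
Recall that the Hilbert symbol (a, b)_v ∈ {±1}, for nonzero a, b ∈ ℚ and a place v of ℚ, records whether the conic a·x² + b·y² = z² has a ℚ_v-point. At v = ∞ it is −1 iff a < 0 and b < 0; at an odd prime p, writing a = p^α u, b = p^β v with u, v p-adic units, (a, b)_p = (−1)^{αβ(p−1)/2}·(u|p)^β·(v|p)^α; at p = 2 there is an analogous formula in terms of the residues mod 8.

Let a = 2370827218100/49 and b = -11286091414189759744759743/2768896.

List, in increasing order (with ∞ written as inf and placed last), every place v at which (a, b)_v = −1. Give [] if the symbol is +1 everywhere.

Mod squares: a ≡ 17317949, b ≡ -28823. Check v ∈ {∞, 2, 3, 5, 7, 11, 13, 19, 37, 41, 43, 47}.
v=∞: 17317949 > 0 and -28823 < 0  ⇒  (a,b)_∞ = +1.
v=37: a=37^2·(≡11), b=37^3·(≡24) mod 37; (11|37)=+1, (24|37)=-1; (−1)^{2·3·18}·(+1)^3·(-1)^2 = +1.
v=2: v_2(a)=2, v_2(b)=-14; units ≡ 5, 1 (mod 8); ε·ε+αω+βω = 0·0+2·0+-14·1 ≡ 0  ⇒  (a,b)_2 = +1.
v=43: a=43^1·(≡33), b=43^2·(≡7) mod 43; (33|43)=-1, (7|43)=-1; (−1)^{1·2·21}·(-1)^2·(-1)^1 = -1.
v=7: a=7^-2·(≡5), b=7^0·(≡5) mod 7; (5|7)=-1, (5|7)=-1; (−1)^{-2·0·3}·(-1)^0·(-1)^-2 = +1.
v=11: a=11^1·(≡6), b=11^4·(≡6) mod 11; (6|11)=-1, (6|11)=-1; (−1)^{1·4·5}·(-1)^4·(-1)^1 = -1.
v=41: a=41^1·(≡6), b=41^1·(≡3) mod 41; (6|41)=-1, (3|41)=-1; (−1)^{1·1·20}·(-1)^1·(-1)^1 = +1.
v=3: a=3^0·(≡2), b=3^14·(≡1) mod 3; (2|3)=-1, (1|3)=+1; (−1)^{0·14·1}·(-1)^14·(+1)^0 = +1.
v=19: a=19^1·(≡10), b=19^1·(≡12) mod 19; (10|19)=-1, (12|19)=-1; (−1)^{1·1·9}·(-1)^1·(-1)^1 = -1.
v=13: a=13^0·(≡12), b=13^-2·(≡6) mod 13; (12|13)=+1, (6|13)=-1; (−1)^{0·-2·6}·(+1)^-2·(-1)^0 = +1.
v=47: a=47^1·(≡1), b=47^2·(≡30) mod 47; (1|47)=+1, (30|47)=-1; (−1)^{1·2·23}·(+1)^2·(-1)^1 = -1.
v=5: a=5^2·(≡1), b=5^0·(≡2) mod 5; (1|5)=+1, (2|5)=-1; (−1)^{2·0·2}·(+1)^0·(-1)^2 = +1.
Ram(17317949, -28823) = {11, 19, 43, 47}; no ℚ_11-point on the conic.

[11, 19, 43, 47]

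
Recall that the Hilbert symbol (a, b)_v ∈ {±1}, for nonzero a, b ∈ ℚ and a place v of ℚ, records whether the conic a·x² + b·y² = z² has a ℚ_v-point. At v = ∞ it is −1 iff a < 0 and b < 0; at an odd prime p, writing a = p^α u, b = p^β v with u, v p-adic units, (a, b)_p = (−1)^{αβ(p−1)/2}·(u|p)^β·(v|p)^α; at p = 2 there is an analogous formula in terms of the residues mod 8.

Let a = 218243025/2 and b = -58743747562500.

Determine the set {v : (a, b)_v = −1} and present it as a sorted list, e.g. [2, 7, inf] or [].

[7, 11]

Mod squares: a ≡ 1939938, b ≡ -1001. Check v ∈ {∞, 2, 3, 5, 7, 11, 13, 17, 19}.
v=19: a=19^1·(≡3), b=19^2·(≡6) mod 19; (3|19)=-1, (6|19)=+1; (−1)^{1·2·9}·(-1)^2·(+1)^1 = +1.
v=13: a=13^1·(≡12), b=13^1·(≡12) mod 13; (12|13)=+1, (12|13)=+1; (−1)^{1·1·6}·(+1)^1·(+1)^1 = +1.
v=2: v_2(a)=-1, v_2(b)=2; units ≡ 1, 7 (mod 8); ε·ε+αω+βω = 0·1+-1·0+2·0 ≡ 0  ⇒  (a,b)_2 = +1.
v=17: a=17^1·(≡10), b=17^2·(≡15) mod 17; (10|17)=-1, (15|17)=+1; (−1)^{1·2·8}·(-1)^2·(+1)^1 = +1.
v=5: a=5^2·(≡3), b=5^6·(≡1) mod 5; (3|5)=-1, (1|5)=+1; (−1)^{2·6·2}·(-1)^6·(+1)^2 = +1.
v=∞: 1939938 > 0 and -1001 < 0  ⇒  (a,b)_∞ = +1.
v=7: a=7^1·(≡1), b=7^1·(≡4) mod 7; (1|7)=+1, (4|7)=+1; (−1)^{1·1·3}·(+1)^1·(+1)^1 = -1.
v=3: a=3^3·(≡2), b=3^2·(≡1) mod 3; (2|3)=-1, (1|3)=+1; (−1)^{3·2·1}·(-1)^2·(+1)^3 = +1.
v=11: a=11^1·(≡2), b=11^1·(≡6) mod 11; (2|11)=-1, (6|11)=-1; (−1)^{1·1·5}·(-1)^1·(-1)^1 = -1.
Ram(1939938, -1001) = {7, 11}; no ℚ_7-point on the conic.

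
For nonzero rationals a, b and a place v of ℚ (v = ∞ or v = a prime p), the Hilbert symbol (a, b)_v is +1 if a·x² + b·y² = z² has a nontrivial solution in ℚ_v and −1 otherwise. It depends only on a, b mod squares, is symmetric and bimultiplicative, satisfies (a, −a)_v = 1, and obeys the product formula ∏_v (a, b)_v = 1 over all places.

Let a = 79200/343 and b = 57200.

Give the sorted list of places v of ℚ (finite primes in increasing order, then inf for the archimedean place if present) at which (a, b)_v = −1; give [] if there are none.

(a, b) ≡ (154, 143) mod (ℚ^×)²; places V = {2, 3, 5, 7, 11, 13, ∞}.
(a,b)_7: α=-3, u≡2; β=0, v≡3 (mod 7); (2|7)=+1, (3|7)=-1; sign (−1)^0·+1^0·-1^-3 = -1.
(a,b)_2: α=5, β=4; u≡5, v≡7 (mod 8); ε(u)ε(v)=0·1, αω(v)=5·0, βω(u)=4·1; sum ≡ 0  ⇒  +1.
(a,b)_3: α=2, u≡1; β=0, v≡2 (mod 3); (1|3)=+1, (2|3)=-1; sign (−1)^0·+1^0·-1^2 = +1.
(a,b)_5: α=2, u≡1; β=2, v≡3 (mod 5); (1|5)=+1, (3|5)=-1; sign (−1)^0·+1^2·-1^2 = +1.
(a,b)_13: α=0, u≡6; β=1, v≡6 (mod 13); (6|13)=-1, (6|13)=-1; sign (−1)^0·-1^1·-1^0 = -1.
(a,b)_11: α=1, u≡3; β=1, v≡8 (mod 11); (3|11)=+1, (8|11)=-1; sign (−1)^1·+1^1·-1^1 = +1.
(a,b)_∞: sgn(154)=+, sgn(143)=+, so +1.
Ram(154, 143) = {7, 13}; no ℚ_7-point on the conic.

[7, 13]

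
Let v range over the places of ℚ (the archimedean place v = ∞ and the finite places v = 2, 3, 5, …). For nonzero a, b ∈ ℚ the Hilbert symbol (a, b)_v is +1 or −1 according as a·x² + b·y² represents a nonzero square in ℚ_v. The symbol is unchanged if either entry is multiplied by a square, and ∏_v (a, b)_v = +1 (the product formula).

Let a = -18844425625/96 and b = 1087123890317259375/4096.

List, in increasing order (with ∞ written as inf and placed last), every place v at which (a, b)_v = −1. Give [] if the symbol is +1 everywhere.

(a, b) ≡ (-6, 1615) mod (ℚ^×)²; places V = {2, 3, 5, 7, 17, 19, ∞}.
(a,b)_5: α=4, u≡4; β=5, v≡3 (mod 5); (4|5)=+1, (3|5)=-1; sign (−1)^0·+1^5·-1^4 = +1.
(a,b)_2: α=-5, β=-12; u≡5, v≡7 (mod 8); ε(u)ε(v)=0·1, αω(v)=-5·0, βω(u)=-12·1; sum ≡ 0  ⇒  +1.
(a,b)_17: α=4, u≡3; β=5, v≡11 (mod 17); (3|17)=-1, (11|17)=-1; sign (−1)^0·-1^5·-1^4 = -1.
(a,b)_7: α=0, u≡2; β=2, v≡6 (mod 7); (2|7)=+1, (6|7)=-1; sign (−1)^0·+1^2·-1^0 = +1.
(a,b)_3: α=-1, u≡1; β=6, v≡1 (mod 3); (1|3)=+1, (1|3)=+1; sign (−1)^0·+1^6·+1^-1 = +1.
(a,b)_19: α=2, u≡13; β=3, v≡17 (mod 19); (13|19)=-1, (17|19)=+1; sign (−1)^0·-1^3·+1^2 = -1.
(a,b)_∞: sgn(-6)=−, sgn(1615)=+, so +1.
|Ram(-6, 1615)| = 2, even; anisotropic at {17, 19}.

[17, 19]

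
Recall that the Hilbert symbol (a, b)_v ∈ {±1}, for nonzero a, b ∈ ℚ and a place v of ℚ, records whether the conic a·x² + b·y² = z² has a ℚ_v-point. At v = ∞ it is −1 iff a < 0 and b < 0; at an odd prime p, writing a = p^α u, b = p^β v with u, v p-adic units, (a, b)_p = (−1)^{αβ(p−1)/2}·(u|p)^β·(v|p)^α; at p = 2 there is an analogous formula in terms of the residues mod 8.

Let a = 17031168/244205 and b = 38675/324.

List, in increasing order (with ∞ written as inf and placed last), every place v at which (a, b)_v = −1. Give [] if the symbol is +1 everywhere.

(a, b) ≡ (2310, 1547) mod (ℚ^×)²; places V = {2, 3, 5, 7, 11, 13, 17, ∞}.
(a,b)_5: α=-1, u≡3; β=2, v≡3 (mod 5); (3|5)=-1, (3|5)=-1; sign (−1)^0·-1^2·-1^-1 = -1.
(a,b)_17: α=-2, u≡2; β=1, v≡14 (mod 17); (2|17)=+1, (14|17)=-1; sign (−1)^0·+1^1·-1^-2 = +1.
(a,b)_13: α=-2, u≡12; β=1, v≡2 (mod 13); (12|13)=+1, (2|13)=-1; sign (−1)^0·+1^1·-1^-2 = +1.
(a,b)_2: α=13, β=-2; u≡3, v≡3 (mod 8); ε(u)ε(v)=1·1, αω(v)=13·1, βω(u)=-2·1; sum ≡ 0  ⇒  +1.
(a,b)_11: α=1, u≡1; β=0, v≡2 (mod 11); (1|11)=+1, (2|11)=-1; sign (−1)^0·+1^0·-1^1 = -1.
(a,b)_7: α=1, u≡2; β=1, v≡1 (mod 7); (2|7)=+1, (1|7)=+1; sign (−1)^1·+1^1·+1^1 = -1.
(a,b)_∞: sgn(2310)=+, sgn(1547)=+, so +1.
(a,b)_3: α=3, u≡2; β=-4, v≡2 (mod 3); (2|3)=-1, (2|3)=-1; sign (−1)^0·-1^-4·-1^3 = -1.
|Ram(2310, 1547)| = 4, even; anisotropic at {3, 5, 7, 11}.

[3, 5, 7, 11]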